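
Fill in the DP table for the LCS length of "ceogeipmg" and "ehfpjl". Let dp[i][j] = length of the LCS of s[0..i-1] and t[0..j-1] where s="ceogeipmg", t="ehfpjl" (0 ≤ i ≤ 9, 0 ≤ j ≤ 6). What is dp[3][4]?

1

   ''  e  h  f  p  j  l
''  0  0  0  0  0  0  0
 c  0  0  0  0  0  0  0
 e  0  1  1  1  1  1  1
 o  0  1  1  1  1  1  1
 g  0  1  1  1  1  1  1
 e  0  1  1  1  1  1  1
 i  0  1  1  1  1  1  1
 p  0  1  1  1  2  2  2
 m  0  1  1  1  2  2  2
 g  0  1  1  1  2  2  2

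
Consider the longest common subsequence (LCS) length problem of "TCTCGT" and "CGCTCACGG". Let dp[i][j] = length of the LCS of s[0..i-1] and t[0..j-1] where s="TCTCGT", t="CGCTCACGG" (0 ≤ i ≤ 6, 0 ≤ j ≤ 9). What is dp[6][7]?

3

   ''  C  G  C  T  C  A  C  G  G
''  0  0  0  0  0  0  0  0  0  0
 T  0  0  0  0  1  1  1  1  1  1
 C  0  1  1  1  1  2  2  2  2  2
 T  0  1  1  1  2  2  2  2  2  2
 C  0  1  1  2  2  3  3  3  3  3
 G  0  1  2  2  2  3  3  3  4  4
 T  0  1  2  2  3  3  3  3  4  4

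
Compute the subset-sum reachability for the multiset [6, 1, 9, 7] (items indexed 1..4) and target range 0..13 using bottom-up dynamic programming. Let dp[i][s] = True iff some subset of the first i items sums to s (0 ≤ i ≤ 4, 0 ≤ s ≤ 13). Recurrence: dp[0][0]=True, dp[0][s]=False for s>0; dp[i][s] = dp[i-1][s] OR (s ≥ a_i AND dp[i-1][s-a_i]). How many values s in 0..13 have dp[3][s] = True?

i\s   0   1   2   3   4   5   6   7   8   9  10  11  12  13
  0   T   F   F   F   F   F   F   F   F   F   F   F   F   F
  1   T   F   F   F   F   F   T   F   F   F   F   F   F   F
  2   T   T   F   F   F   F   T   T   F   F   F   F   F   F
  3   T   T   F   F   F   F   T   T   F   T   T   F   F   F
  4   T   T   F   F   F   F   T   T   T   T   T   F   F   T

6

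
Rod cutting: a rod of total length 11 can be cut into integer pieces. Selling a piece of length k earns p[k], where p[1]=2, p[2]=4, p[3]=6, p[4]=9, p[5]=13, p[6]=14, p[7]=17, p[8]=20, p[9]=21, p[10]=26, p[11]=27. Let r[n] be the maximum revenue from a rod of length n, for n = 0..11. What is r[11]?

   n    0    1    2    3    4    5    6    7    8    9   10   11
r[n]    0    2    4    6    9   13   15   17   20   22   26   28

28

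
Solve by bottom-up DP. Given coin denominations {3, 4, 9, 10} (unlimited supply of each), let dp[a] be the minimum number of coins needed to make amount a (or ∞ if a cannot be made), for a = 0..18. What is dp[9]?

 a  0  1  2  3  4  5  6  7  8  9 10 11 12 13 14 15 16 17 18
dp  0  -  -  1  1  -  2  2  2  1  1  3  2  2  2  3  3  3  2
(- denotes ∞ / unreachable)

1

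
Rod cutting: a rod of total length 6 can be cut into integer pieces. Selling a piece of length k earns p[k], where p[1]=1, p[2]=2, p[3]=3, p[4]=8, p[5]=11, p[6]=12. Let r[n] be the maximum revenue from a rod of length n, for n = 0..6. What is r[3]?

3

   n    0    1    2    3    4    5    6
r[n]    0    1    2    3    8   11   12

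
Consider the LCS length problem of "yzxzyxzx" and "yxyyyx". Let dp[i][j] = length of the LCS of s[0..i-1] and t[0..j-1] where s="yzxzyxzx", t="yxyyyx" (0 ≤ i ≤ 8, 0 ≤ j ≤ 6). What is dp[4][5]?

2

   ''  y  x  y  y  y  x
''  0  0  0  0  0  0  0
 y  0  1  1  1  1  1  1
 z  0  1  1  1  1  1  1
 x  0  1  2  2  2  2  2
 z  0  1  2  2  2  2  2
 y  0  1  2  3  3  3  3
 x  0  1  2  3  3  3  4
 z  0  1  2  3  3  3  4
 x  0  1  2  3  3  3  4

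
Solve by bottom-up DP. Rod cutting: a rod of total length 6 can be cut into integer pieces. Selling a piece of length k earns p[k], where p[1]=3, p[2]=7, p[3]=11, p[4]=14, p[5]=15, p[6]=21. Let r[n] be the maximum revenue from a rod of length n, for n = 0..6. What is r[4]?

14

   n    0    1    2    3    4    5    6
r[n]    0    3    7   11   14   18   22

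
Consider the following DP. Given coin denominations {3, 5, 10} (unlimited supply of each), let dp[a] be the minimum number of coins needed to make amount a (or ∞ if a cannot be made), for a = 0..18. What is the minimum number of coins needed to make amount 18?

3

 a  0  1  2  3  4  5  6  7  8  9 10 11 12 13 14 15 16 17 18
dp  0  -  -  1  -  1  2  -  2  3  1  3  4  2  4  2  3  5  3
(- denotes ∞ / unreachable)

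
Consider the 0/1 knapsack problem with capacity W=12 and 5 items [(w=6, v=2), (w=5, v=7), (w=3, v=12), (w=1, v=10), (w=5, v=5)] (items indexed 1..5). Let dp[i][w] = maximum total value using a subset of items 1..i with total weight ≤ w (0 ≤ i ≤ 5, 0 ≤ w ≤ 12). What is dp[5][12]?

29

i\w   0   1   2   3   4   5   6   7   8   9  10  11  12
  0   0   0   0   0   0   0   0   0   0   0   0   0   0
  1   0   0   0   0   0   0   2   2   2   2   2   2   2
  2   0   0   0   0   0   7   7   7   7   7   7   9   9
  3   0   0   0  12  12  12  12  12  19  19  19  19  19
  4   0  10  10  12  22  22  22  22  22  29  29  29  29
  5   0  10  10  12  22  22  22  22  22  29  29  29  29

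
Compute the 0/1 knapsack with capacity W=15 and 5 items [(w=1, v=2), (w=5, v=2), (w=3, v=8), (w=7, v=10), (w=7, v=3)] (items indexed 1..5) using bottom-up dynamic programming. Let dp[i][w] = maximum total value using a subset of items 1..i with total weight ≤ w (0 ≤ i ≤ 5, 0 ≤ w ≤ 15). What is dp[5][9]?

i\w   0   1   2   3   4   5   6   7   8   9  10  11  12  13  14  15
  0   0   0   0   0   0   0   0   0   0   0   0   0   0   0   0   0
  1   0   2   2   2   2   2   2   2   2   2   2   2   2   2   2   2
  2   0   2   2   2   2   2   4   4   4   4   4   4   4   4   4   4
  3   0   2   2   8  10  10  10  10  10  12  12  12  12  12  12  12
  4   0   2   2   8  10  10  10  10  12  12  18  20  20  20  20  20
  5   0   2   2   8  10  10  10  10  12  12  18  20  20  20  20  20

12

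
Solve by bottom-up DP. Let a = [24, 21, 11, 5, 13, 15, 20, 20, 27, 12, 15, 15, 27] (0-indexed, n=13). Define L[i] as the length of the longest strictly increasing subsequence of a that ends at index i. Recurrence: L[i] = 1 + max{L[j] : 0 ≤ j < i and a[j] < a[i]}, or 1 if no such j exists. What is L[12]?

5

   i    0    1    2    3    4    5    6    7    8    9   10   11   12
a[i]   24   21   11    5   13   15   20   20   27   12   15   15   27
L[i]    1    1    1    1    2    3    4    4    5    2    3    3    5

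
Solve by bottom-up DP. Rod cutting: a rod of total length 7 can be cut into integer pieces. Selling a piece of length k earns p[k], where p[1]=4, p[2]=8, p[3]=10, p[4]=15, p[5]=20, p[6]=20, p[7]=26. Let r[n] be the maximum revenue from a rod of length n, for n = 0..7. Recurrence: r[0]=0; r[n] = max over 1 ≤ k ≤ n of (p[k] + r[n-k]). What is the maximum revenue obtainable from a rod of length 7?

28

   n    0    1    2    3    4    5    6    7
r[n]    0    4    8   12   16   20   24   28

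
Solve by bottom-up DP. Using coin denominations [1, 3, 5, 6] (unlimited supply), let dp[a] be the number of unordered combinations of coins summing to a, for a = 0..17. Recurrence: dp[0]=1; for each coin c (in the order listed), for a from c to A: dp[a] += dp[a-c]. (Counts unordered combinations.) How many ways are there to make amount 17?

26

after  coin     0     1     2     3     4     5     6     7     8     9    10    11    12    13    14    15    16    17
          1     1     1     1     1     1     1     1     1     1     1     1     1     1     1     1     1     1     1
          3     1     1     1     2     2     2     3     3     3     4     4     4     5     5     5     6     6     6
          5     1     1     1     2     2     3     4     4     5     6     7     8     9    10    11    13    14    15
          6     1     1     1     2     2     3     5     5     6     8     9    11    14    15    17    21    23    26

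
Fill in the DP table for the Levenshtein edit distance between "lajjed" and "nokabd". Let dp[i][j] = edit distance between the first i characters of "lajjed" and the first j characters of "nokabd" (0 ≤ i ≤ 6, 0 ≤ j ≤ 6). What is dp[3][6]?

   ''  n  o  k  a  b  d
''  0  1  2  3  4  5  6
 l  1  1  2  3  4  5  6
 a  2  2  2  3  3  4  5
 j  3  3  3  3  4  4  5
 j  4  4  4  4  4  5  5
 e  5  5  5  5  5  5  6
 d  6  6  6  6  6  6  5

5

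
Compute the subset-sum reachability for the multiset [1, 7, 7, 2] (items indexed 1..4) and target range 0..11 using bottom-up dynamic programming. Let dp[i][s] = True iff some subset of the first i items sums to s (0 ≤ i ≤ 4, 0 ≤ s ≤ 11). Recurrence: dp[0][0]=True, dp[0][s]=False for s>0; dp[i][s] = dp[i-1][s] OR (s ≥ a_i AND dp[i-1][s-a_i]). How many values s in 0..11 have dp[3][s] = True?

i\s   0   1   2   3   4   5   6   7   8   9  10  11
  0   T   F   F   F   F   F   F   F   F   F   F   F
  1   T   T   F   F   F   F   F   F   F   F   F   F
  2   T   T   F   F   F   F   F   T   T   F   F   F
  3   T   T   F   F   F   F   F   T   T   F   F   F
  4   T   T   T   T   F   F   F   T   T   T   T   F

4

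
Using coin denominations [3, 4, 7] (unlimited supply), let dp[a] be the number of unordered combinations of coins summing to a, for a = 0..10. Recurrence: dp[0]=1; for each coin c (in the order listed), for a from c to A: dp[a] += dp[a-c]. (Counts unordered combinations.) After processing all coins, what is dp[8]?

1

after  coin     0     1     2     3     4     5     6     7     8     9    10
          3     1     0     0     1     0     0     1     0     0     1     0
          4     1     0     0     1     1     0     1     1     1     1     1
          7     1     0     0     1     1     0     1     2     1     1     2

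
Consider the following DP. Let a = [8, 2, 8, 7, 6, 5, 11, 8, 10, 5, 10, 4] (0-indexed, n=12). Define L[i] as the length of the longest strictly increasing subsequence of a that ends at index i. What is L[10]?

4

   i    0    1    2    3    4    5    6    7    8    9   10   11
a[i]    8    2    8    7    6    5   11    8   10    5   10    4
L[i]    1    1    2    2    2    2    3    3    4    2    4    2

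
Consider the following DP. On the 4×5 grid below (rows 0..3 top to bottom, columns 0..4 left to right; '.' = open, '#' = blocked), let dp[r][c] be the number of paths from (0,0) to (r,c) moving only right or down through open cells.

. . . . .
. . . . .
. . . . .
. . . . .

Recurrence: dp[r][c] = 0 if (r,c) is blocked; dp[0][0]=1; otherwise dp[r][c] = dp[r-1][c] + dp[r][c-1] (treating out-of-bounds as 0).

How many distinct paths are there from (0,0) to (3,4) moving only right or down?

r\c   0   1   2   3   4
  0   1   1   1   1   1
  1   1   2   3   4   5
  2   1   3   6  10  15
  3   1   4  10  20  35

35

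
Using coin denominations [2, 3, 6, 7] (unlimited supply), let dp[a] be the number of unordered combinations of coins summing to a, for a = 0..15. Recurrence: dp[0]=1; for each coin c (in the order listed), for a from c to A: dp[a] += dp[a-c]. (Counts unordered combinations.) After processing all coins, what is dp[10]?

after  coin     0     1     2     3     4     5     6     7     8     9    10    11    12    13    14    15
          2     1     0     1     0     1     0     1     0     1     0     1     0     1     0     1     0
          3     1     0     1     1     1     1     2     1     2     2     2     2     3     2     3     3
          6     1     0     1     1     1     1     3     1     3     3     3     3     6     3     6     6
          7     1     0     1     1     1     1     3     2     3     4     4     4     7     6     8     9

4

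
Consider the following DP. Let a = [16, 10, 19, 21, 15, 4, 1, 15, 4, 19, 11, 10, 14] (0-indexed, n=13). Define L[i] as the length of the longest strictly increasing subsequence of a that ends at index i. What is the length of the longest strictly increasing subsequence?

   i    0    1    2    3    4    5    6    7    8    9   10   11   12
a[i]   16   10   19   21   15    4    1   15    4   19   11   10   14
L[i]    1    1    2    3    2    1    1    2    2    3    3    3    4

4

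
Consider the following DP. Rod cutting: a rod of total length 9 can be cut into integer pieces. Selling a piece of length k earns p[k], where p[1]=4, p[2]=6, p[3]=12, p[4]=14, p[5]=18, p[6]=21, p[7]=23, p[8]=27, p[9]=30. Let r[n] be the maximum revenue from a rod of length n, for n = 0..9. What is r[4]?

   n    0    1    2    3    4    5    6    7    8    9
r[n]    0    4    8   12   16   20   24   28   32   36

16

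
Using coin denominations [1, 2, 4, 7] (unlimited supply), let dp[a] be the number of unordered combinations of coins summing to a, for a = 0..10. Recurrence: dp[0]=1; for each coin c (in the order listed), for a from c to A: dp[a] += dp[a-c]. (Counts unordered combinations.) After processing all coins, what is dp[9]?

after  coin     0     1     2     3     4     5     6     7     8     9    10
          1     1     1     1     1     1     1     1     1     1     1     1
          2     1     1     2     2     3     3     4     4     5     5     6
          4     1     1     2     2     4     4     6     6     9     9    12
          7     1     1     2     2     4     4     6     7    10    11    14

11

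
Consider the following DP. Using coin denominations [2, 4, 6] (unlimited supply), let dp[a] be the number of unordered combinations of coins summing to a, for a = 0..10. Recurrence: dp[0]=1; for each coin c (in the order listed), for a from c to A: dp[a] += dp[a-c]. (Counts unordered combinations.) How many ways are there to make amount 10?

5

after  coin     0     1     2     3     4     5     6     7     8     9    10
          2     1     0     1     0     1     0     1     0     1     0     1
          4     1     0     1     0     2     0     2     0     3     0     3
          6     1     0     1     0     2     0     3     0     4     0     5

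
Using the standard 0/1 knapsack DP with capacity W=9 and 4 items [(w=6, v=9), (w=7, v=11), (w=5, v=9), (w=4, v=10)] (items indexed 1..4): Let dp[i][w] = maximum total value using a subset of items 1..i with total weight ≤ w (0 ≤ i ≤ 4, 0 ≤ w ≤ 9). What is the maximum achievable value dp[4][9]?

19

i\w   0   1   2   3   4   5   6   7   8   9
  0   0   0   0   0   0   0   0   0   0   0
  1   0   0   0   0   0   0   9   9   9   9
  2   0   0   0   0   0   0   9  11  11  11
  3   0   0   0   0   0   9   9  11  11  11
  4   0   0   0   0  10  10  10  11  11  19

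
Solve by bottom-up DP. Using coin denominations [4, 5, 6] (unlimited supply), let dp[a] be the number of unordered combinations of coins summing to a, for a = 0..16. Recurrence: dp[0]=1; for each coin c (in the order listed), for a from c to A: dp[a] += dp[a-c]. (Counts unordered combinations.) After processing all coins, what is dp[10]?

2

after  coin     0     1     2     3     4     5     6     7     8     9    10    11    12    13    14    15    16
          4     1     0     0     0     1     0     0     0     1     0     0     0     1     0     0     0     1
          5     1     0     0     0     1     1     0     0     1     1     1     0     1     1     1     1     1
          6     1     0     0     0     1     1     1     0     1     1     2     1     2     1     2     2     3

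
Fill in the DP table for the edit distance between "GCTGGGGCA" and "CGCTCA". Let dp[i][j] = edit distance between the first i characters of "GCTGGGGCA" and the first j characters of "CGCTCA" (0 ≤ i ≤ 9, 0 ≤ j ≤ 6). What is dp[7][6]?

5

   ''  C  G  C  T  C  A
''  0  1  2  3  4  5  6
 G  1  1  1  2  3  4  5
 C  2  1  2  1  2  3  4
 T  3  2  2  2  1  2  3
 G  4  3  2  3  2  2  3
 G  5  4  3  3  3  3  3
 G  6  5  4  4  4  4  4
 G  7  6  5  5  5  5  5
 C  8  7  6  5  6  5  6
 A  9  8  7  6  6  6  5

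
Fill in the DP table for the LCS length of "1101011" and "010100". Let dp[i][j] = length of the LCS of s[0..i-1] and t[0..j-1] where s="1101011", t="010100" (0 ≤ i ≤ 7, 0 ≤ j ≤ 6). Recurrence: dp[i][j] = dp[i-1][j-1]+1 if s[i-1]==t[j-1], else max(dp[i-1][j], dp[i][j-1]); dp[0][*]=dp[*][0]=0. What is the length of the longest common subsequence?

   ''  0  1  0  1  0  0
''  0  0  0  0  0  0  0
 1  0  0  1  1  1  1  1
 1  0  0  1  1  2  2  2
 0  0  1  1  2  2  3  3
 1  0  1  2  2  3  3  3
 0  0  1  2  3  3  4  4
 1  0  1  2  3  4  4  4
 1  0  1  2  3  4  4  4

4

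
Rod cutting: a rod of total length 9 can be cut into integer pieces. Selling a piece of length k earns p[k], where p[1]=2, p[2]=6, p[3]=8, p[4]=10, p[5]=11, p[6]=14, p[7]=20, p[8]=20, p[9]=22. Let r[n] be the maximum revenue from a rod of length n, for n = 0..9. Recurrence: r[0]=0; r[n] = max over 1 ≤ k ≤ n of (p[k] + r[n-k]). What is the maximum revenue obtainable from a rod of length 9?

   n    0    1    2    3    4    5    6    7    8    9
r[n]    0    2    6    8   12   14   18   20   24   26

26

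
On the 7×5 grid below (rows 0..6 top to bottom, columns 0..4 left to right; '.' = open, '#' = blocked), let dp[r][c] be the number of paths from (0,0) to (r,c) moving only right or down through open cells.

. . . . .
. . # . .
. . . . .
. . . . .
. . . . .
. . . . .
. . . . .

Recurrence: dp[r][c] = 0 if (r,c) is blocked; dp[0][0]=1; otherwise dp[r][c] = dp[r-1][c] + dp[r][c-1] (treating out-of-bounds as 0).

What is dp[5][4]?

81

r\c   0   1   2   3   4
  0   1   1   1   1   1
  1   1   2   0   1   2
  2   1   3   3   4   6
  3   1   4   7  11  17
  4   1   5  12  23  40
  5   1   6  18  41  81
  6   1   7  25  66 147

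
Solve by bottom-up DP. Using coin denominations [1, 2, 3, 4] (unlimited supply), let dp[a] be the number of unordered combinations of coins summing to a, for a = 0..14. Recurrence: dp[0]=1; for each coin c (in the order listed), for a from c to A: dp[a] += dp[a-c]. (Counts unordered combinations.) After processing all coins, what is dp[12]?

34

after  coin     0     1     2     3     4     5     6     7     8     9    10    11    12    13    14
          1     1     1     1     1     1     1     1     1     1     1     1     1     1     1     1
          2     1     1     2     2     3     3     4     4     5     5     6     6     7     7     8
          3     1     1     2     3     4     5     7     8    10    12    14    16    19    21    24
          4     1     1     2     3     5     6     9    11    15    18    23    27    34    39    47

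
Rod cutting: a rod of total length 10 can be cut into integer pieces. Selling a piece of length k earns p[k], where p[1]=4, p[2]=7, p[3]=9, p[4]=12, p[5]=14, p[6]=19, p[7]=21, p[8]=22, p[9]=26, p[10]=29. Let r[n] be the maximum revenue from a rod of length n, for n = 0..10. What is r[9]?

   n    0    1    2    3    4    5    6    7    8    9   10
r[n]    0    4    8   12   16   20   24   28   32   36   40

36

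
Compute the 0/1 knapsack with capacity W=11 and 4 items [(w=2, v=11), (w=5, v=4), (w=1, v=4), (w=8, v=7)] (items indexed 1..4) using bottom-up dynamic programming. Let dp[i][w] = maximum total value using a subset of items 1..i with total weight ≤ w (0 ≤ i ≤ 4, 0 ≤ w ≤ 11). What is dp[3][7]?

15

i\w   0   1   2   3   4   5   6   7   8   9  10  11
  0   0   0   0   0   0   0   0   0   0   0   0   0
  1   0   0  11  11  11  11  11  11  11  11  11  11
  2   0   0  11  11  11  11  11  15  15  15  15  15
  3   0   4  11  15  15  15  15  15  19  19  19  19
  4   0   4  11  15  15  15  15  15  19  19  19  22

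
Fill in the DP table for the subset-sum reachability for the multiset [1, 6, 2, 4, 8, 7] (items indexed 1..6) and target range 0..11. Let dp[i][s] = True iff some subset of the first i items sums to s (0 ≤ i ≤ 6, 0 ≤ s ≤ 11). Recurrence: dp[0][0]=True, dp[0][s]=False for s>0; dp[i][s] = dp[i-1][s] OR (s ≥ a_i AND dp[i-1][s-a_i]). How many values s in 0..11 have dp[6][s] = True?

i\s   0   1   2   3   4   5   6   7   8   9  10  11
  0   T   F   F   F   F   F   F   F   F   F   F   F
  1   T   T   F   F   F   F   F   F   F   F   F   F
  2   T   T   F   F   F   F   T   T   F   F   F   F
  3   T   T   T   T   F   F   T   T   T   T   F   F
  4   T   T   T   T   T   T   T   T   T   T   T   T
  5   T   T   T   T   T   T   T   T   T   T   T   T
  6   T   T   T   T   T   T   T   T   T   T   T   T

12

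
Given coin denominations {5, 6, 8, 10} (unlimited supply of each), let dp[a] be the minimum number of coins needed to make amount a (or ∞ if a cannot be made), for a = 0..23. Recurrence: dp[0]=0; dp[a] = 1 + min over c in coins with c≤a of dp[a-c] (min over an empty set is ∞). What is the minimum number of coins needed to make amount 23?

 a  0  1  2  3  4  5  6  7  8  9 10 11 12 13 14 15 16 17 18 19 20 21 22 23
dp  0  -  -  -  -  1  1  -  1  -  1  2  2  2  2  2  2  3  2  3  2  3  3  3
(- denotes ∞ / unreachable)

3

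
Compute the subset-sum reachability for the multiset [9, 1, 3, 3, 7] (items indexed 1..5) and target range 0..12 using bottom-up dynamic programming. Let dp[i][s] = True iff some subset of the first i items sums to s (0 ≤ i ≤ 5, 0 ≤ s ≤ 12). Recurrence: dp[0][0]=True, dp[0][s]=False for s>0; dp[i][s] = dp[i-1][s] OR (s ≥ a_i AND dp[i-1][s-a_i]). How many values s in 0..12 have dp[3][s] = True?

i\s   0   1   2   3   4   5   6   7   8   9  10  11  12
  0   T   F   F   F   F   F   F   F   F   F   F   F   F
  1   T   F   F   F   F   F   F   F   F   T   F   F   F
  2   T   T   F   F   F   F   F   F   F   T   T   F   F
  3   T   T   F   T   T   F   F   F   F   T   T   F   T
  4   T   T   F   T   T   F   T   T   F   T   T   F   T
  5   T   T   F   T   T   F   T   T   T   T   T   T   T

7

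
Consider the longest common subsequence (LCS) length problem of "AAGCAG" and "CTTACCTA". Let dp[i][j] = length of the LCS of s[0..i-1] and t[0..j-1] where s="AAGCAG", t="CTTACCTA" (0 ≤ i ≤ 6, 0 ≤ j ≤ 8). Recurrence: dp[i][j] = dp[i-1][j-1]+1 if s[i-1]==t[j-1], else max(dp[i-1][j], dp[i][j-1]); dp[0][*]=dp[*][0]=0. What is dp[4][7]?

   ''  C  T  T  A  C  C  T  A
''  0  0  0  0  0  0  0  0  0
 A  0  0  0  0  1  1  1  1  1
 A  0  0  0  0  1  1  1  1  2
 G  0  0  0  0  1  1  1  1  2
 C  0  1  1  1  1  2  2  2  2
 A  0  1  1  1  2  2  2  2  3
 G  0  1  1  1  2  2  2  2  3

2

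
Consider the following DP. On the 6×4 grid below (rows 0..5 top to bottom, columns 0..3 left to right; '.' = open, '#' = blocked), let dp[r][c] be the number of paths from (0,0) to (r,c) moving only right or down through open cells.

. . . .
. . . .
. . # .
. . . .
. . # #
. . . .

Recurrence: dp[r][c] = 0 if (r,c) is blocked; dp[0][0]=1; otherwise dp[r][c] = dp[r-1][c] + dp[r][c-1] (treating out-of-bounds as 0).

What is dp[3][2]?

4

r\c   0   1   2   3
  0   1   1   1   1
  1   1   2   3   4
  2   1   3   0   4
  3   1   4   4   8
  4   1   5   0   0
  5   1   6   6   6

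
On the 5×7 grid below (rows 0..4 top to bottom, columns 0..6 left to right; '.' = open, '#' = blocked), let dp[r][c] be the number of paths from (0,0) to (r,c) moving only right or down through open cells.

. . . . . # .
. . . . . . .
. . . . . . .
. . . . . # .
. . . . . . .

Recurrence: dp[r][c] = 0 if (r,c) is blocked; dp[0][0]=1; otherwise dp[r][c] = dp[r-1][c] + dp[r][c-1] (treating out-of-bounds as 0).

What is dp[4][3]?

35

r\c   0   1   2   3   4   5   6
  0   1   1   1   1   1   0   0
  1   1   2   3   4   5   5   5
  2   1   3   6  10  15  20  25
  3   1   4  10  20  35   0  25
  4   1   5  15  35  70  70  95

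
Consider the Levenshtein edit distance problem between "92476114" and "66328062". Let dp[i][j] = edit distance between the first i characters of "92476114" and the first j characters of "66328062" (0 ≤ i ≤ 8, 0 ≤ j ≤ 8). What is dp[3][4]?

   ''  6  6  3  2  8  0  6  2
''  0  1  2  3  4  5  6  7  8
 9  1  1  2  3  4  5  6  7  8
 2  2  2  2  3  3  4  5  6  7
 4  3  3  3  3  4  4  5  6  7
 7  4  4  4  4  4  5  5  6  7
 6  5  4  4  5  5  5  6  5  6
 1  6  5  5  5  6  6  6  6  6
 1  7  6  6  6  6  7  7  7  7
 4  8  7  7  7  7  7  8  8  8

4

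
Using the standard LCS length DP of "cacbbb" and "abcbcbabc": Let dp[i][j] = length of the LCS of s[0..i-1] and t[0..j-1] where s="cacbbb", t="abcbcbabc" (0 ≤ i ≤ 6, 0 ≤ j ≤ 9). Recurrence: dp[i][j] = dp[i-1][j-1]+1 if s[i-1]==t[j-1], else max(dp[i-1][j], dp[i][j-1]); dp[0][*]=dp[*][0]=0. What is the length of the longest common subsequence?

   ''  a  b  c  b  c  b  a  b  c
''  0  0  0  0  0  0  0  0  0  0
 c  0  0  0  1  1  1  1  1  1  1
 a  0  1  1  1  1  1  1  2  2  2
 c  0  1  1  2  2  2  2  2  2  3
 b  0  1  2  2  3  3  3  3  3  3
 b  0  1  2  2  3  3  4  4  4  4
 b  0  1  2  2  3  3  4  4  5  5

5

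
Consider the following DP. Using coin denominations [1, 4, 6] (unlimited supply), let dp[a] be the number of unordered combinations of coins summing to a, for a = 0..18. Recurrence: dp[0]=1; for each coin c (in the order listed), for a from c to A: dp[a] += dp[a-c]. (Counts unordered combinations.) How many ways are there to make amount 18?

12

after  coin     0     1     2     3     4     5     6     7     8     9    10    11    12    13    14    15    16    17    18
          1     1     1     1     1     1     1     1     1     1     1     1     1     1     1     1     1     1     1     1
          4     1     1     1     1     2     2     2     2     3     3     3     3     4     4     4     4     5     5     5
          6     1     1     1     1     2     2     3     3     4     4     5     5     7     7     8     8    10    10    12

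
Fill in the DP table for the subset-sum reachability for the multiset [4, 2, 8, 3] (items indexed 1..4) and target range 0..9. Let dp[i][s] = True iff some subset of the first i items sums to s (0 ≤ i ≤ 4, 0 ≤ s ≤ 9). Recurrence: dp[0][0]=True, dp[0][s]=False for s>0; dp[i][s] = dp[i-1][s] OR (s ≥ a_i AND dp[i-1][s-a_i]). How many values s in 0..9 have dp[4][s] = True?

9

i\s   0   1   2   3   4   5   6   7   8   9
  0   T   F   F   F   F   F   F   F   F   F
  1   T   F   F   F   T   F   F   F   F   F
  2   T   F   T   F   T   F   T   F   F   F
  3   T   F   T   F   T   F   T   F   T   F
  4   T   F   T   T   T   T   T   T   T   T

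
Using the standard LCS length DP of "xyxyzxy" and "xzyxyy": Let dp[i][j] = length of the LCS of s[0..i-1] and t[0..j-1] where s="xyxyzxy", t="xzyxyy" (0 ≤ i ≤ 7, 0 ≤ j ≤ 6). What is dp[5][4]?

   ''  x  z  y  x  y  y
''  0  0  0  0  0  0  0
 x  0  1  1  1  1  1  1
 y  0  1  1  2  2  2  2
 x  0  1  1  2  3  3  3
 y  0  1  1  2  3  4  4
 z  0  1  2  2  3  4  4
 x  0  1  2  2  3  4  4
 y  0  1  2  3  3  4  5

3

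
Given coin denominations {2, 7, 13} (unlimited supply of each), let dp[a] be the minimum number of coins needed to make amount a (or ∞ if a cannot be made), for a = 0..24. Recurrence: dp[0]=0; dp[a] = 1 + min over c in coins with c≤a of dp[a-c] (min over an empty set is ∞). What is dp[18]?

 a  0  1  2  3  4  5  6  7  8  9 10 11 12 13 14 15 16 17 18 19 20 21 22 23 24
dp  0  -  1  -  2  -  3  1  4  2  5  3  6  1  2  2  3  3  4  4  2  3  3  4  4
(- denotes ∞ / unreachable)

4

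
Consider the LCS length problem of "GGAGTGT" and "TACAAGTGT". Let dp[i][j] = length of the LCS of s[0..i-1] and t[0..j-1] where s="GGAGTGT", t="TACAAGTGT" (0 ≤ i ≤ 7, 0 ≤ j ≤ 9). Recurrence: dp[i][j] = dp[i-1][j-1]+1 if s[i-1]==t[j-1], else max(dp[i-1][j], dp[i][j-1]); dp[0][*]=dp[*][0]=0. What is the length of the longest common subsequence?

5

   ''  T  A  C  A  A  G  T  G  T
''  0  0  0  0  0  0  0  0  0  0
 G  0  0  0  0  0  0  1  1  1  1
 G  0  0  0  0  0  0  1  1  2  2
 A  0  0  1  1  1  1  1  1  2  2
 G  0  0  1  1  1  1  2  2  2  2
 T  0  1  1  1  1  1  2  3  3  3
 G  0  1  1  1  1  1  2  3  4  4
 T  0  1  1  1  1  1  2  3  4  5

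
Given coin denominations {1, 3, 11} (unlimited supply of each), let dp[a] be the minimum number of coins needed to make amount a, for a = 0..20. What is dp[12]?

 a  0  1  2  3  4  5  6  7  8  9 10 11 12 13 14 15 16 17 18 19 20
dp  0  1  2  1  2  3  2  3  4  3  4  1  2  3  2  3  4  3  4  5  4

2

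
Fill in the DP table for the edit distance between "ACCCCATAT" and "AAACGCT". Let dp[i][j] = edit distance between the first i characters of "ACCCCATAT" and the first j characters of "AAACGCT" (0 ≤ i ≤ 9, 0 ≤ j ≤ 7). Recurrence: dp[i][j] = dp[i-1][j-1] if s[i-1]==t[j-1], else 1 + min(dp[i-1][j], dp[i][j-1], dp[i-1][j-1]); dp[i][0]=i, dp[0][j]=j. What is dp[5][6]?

   ''  A  A  A  C  G  C  T
''  0  1  2  3  4  5  6  7
 A  1  0  1  2  3  4  5  6
 C  2  1  1  2  2  3  4  5
 C  3  2  2  2  2  3  3  4
 C  4  3  3  3  2  3  3  4
 C  5  4  4  4  3  3  3  4
 A  6  5  4  4  4  4  4  4
 T  7  6  5  5  5  5  5  4
 A  8  7  6  5  6  6  6  5
 T  9  8  7  6  6  7  7  6

3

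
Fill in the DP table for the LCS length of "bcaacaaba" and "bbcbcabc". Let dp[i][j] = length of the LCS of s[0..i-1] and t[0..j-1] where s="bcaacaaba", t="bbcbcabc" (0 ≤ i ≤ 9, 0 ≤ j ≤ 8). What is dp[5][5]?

3

   ''  b  b  c  b  c  a  b  c
''  0  0  0  0  0  0  0  0  0
 b  0  1  1  1  1  1  1  1  1
 c  0  1  1  2  2  2  2  2  2
 a  0  1  1  2  2  2  3  3  3
 a  0  1  1  2  2  2  3  3  3
 c  0  1  1  2  2  3  3  3  4
 a  0  1  1  2  2  3  4  4  4
 a  0  1  1  2  2  3  4  4  4
 b  0  1  2  2  3  3  4  5  5
 a  0  1  2  2  3  3  4  5  5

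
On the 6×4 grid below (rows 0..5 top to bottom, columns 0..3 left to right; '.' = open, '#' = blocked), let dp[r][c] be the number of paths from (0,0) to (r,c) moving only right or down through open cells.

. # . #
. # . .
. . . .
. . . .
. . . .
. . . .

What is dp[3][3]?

r\c   0   1   2   3
  0   1   0   0   0
  1   1   0   0   0
  2   1   1   1   1
  3   1   2   3   4
  4   1   3   6  10
  5   1   4  10  20

4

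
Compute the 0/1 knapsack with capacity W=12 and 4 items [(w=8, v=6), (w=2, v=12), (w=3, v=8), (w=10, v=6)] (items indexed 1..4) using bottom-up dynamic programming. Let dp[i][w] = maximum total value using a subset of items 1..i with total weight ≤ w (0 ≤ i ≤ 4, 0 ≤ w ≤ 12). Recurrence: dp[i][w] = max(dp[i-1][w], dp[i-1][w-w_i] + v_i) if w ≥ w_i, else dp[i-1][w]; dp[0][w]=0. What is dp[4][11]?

20

i\w   0   1   2   3   4   5   6   7   8   9  10  11  12
  0   0   0   0   0   0   0   0   0   0   0   0   0   0
  1   0   0   0   0   0   0   0   0   6   6   6   6   6
  2   0   0  12  12  12  12  12  12  12  12  18  18  18
  3   0   0  12  12  12  20  20  20  20  20  20  20  20
  4   0   0  12  12  12  20  20  20  20  20  20  20  20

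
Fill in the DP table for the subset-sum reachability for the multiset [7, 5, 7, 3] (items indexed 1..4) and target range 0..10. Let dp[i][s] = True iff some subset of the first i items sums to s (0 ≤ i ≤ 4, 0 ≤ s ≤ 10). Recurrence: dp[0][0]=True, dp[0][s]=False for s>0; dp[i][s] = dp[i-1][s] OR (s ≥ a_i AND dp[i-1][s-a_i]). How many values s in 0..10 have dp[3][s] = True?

i\s   0   1   2   3   4   5   6   7   8   9  10
  0   T   F   F   F   F   F   F   F   F   F   F
  1   T   F   F   F   F   F   F   T   F   F   F
  2   T   F   F   F   F   T   F   T   F   F   F
  3   T   F   F   F   F   T   F   T   F   F   F
  4   T   F   F   T   F   T   F   T   T   F   T

3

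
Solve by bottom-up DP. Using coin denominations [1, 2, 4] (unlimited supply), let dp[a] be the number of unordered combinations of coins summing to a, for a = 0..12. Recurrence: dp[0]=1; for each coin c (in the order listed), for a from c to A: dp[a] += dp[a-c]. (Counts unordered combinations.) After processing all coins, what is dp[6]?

6

after  coin     0     1     2     3     4     5     6     7     8     9    10    11    12
          1     1     1     1     1     1     1     1     1     1     1     1     1     1
          2     1     1     2     2     3     3     4     4     5     5     6     6     7
          4     1     1     2     2     4     4     6     6     9     9    12    12    16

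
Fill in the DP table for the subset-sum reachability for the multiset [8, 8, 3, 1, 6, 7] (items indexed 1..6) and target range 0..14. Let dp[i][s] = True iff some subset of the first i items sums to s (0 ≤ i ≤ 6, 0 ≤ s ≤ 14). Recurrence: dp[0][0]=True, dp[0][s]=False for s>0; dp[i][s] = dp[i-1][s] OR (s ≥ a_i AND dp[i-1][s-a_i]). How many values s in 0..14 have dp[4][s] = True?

i\s   0   1   2   3   4   5   6   7   8   9  10  11  12  13  14
  0   T   F   F   F   F   F   F   F   F   F   F   F   F   F   F
  1   T   F   F   F   F   F   F   F   T   F   F   F   F   F   F
  2   T   F   F   F   F   F   F   F   T   F   F   F   F   F   F
  3   T   F   F   T   F   F   F   F   T   F   F   T   F   F   F
  4   T   T   F   T   T   F   F   F   T   T   F   T   T   F   F
  5   T   T   F   T   T   F   T   T   T   T   T   T   T   F   T
  6   T   T   F   T   T   F   T   T   T   T   T   T   T   T   T

8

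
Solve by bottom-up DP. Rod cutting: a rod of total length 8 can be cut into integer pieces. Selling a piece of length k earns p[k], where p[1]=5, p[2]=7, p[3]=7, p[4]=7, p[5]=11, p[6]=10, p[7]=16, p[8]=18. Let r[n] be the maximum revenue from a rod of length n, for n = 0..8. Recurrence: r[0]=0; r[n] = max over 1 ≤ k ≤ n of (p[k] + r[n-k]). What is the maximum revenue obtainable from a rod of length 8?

   n    0    1    2    3    4    5    6    7    8
r[n]    0    5   10   15   20   25   30   35   40

40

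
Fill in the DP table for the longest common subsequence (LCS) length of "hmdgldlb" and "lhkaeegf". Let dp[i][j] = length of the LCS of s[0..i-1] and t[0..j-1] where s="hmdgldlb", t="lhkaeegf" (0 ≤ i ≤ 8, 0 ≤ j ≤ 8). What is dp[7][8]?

2

   ''  l  h  k  a  e  e  g  f
''  0  0  0  0  0  0  0  0  0
 h  0  0  1  1  1  1  1  1  1
 m  0  0  1  1  1  1  1  1  1
 d  0  0  1  1  1  1  1  1  1
 g  0  0  1  1  1  1  1  2  2
 l  0  1  1  1  1  1  1  2  2
 d  0  1  1  1  1  1  1  2  2
 l  0  1  1  1  1  1  1  2  2
 b  0  1  1  1  1  1  1  2  2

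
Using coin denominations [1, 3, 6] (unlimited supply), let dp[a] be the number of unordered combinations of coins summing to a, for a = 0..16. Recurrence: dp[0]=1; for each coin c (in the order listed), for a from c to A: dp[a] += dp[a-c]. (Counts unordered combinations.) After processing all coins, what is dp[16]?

after  coin     0     1     2     3     4     5     6     7     8     9    10    11    12    13    14    15    16
          1     1     1     1     1     1     1     1     1     1     1     1     1     1     1     1     1     1
          3     1     1     1     2     2     2     3     3     3     4     4     4     5     5     5     6     6
          6     1     1     1     2     2     2     4     4     4     6     6     6     9     9     9    12    12

12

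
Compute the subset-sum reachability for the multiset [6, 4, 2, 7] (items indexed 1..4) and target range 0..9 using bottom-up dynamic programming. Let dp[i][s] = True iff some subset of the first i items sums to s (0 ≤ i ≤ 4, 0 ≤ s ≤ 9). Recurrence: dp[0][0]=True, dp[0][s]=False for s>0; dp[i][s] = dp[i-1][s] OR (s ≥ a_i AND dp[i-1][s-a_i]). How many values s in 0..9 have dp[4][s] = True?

i\s   0   1   2   3   4   5   6   7   8   9
  0   T   F   F   F   F   F   F   F   F   F
  1   T   F   F   F   F   F   T   F   F   F
  2   T   F   F   F   T   F   T   F   F   F
  3   T   F   T   F   T   F   T   F   T   F
  4   T   F   T   F   T   F   T   T   T   T

7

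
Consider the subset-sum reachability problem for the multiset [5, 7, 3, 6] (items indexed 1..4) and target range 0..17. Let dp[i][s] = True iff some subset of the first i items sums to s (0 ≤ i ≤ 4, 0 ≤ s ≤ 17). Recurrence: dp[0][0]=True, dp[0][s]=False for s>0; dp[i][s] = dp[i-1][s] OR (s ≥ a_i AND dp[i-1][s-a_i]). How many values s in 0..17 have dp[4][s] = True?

i\s   0   1   2   3   4   5   6   7   8   9  10  11  12  13  14  15  16  17
  0   T   F   F   F   F   F   F   F   F   F   F   F   F   F   F   F   F   F
  1   T   F   F   F   F   T   F   F   F   F   F   F   F   F   F   F   F   F
  2   T   F   F   F   F   T   F   T   F   F   F   F   T   F   F   F   F   F
  3   T   F   F   T   F   T   F   T   T   F   T   F   T   F   F   T   F   F
  4   T   F   F   T   F   T   T   T   T   T   T   T   T   T   T   T   T   F

14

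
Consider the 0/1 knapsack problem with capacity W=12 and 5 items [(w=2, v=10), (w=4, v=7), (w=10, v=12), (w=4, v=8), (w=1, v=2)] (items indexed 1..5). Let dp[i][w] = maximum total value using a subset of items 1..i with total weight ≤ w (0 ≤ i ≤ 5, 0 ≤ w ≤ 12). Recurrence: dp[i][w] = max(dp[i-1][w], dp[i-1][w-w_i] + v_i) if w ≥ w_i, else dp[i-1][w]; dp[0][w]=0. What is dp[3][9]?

i\w   0   1   2   3   4   5   6   7   8   9  10  11  12
  0   0   0   0   0   0   0   0   0   0   0   0   0   0
  1   0   0  10  10  10  10  10  10  10  10  10  10  10
  2   0   0  10  10  10  10  17  17  17  17  17  17  17
  3   0   0  10  10  10  10  17  17  17  17  17  17  22
  4   0   0  10  10  10  10  18  18  18  18  25  25  25
  5   0   2  10  12  12  12  18  20  20  20  25  27  27

17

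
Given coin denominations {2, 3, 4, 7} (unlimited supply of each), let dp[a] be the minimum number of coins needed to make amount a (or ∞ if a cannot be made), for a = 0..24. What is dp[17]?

 a  0  1  2  3  4  5  6  7  8  9 10 11 12 13 14 15 16 17 18 19 20 21 22 23 24
dp  0  -  1  1  1  2  2  1  2  2  2  2  3  3  2  3  3  3  3  4  4  3  4  4  4
(- denotes ∞ / unreachable)

3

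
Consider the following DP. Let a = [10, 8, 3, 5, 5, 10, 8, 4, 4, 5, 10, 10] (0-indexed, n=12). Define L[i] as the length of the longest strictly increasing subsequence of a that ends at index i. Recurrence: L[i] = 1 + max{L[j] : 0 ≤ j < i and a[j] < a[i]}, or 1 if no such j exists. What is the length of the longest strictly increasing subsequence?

4

   i    0    1    2    3    4    5    6    7    8    9   10   11
a[i]   10    8    3    5    5   10    8    4    4    5   10   10
L[i]    1    1    1    2    2    3    3    2    2    3    4    4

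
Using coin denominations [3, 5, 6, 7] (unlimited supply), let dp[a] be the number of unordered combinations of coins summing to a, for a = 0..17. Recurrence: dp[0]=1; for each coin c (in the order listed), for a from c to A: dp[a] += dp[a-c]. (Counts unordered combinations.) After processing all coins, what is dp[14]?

after  coin     0     1     2     3     4     5     6     7     8     9    10    11    12    13    14    15    16    17
          3     1     0     0     1     0     0     1     0     0     1     0     0     1     0     0     1     0     0
          5     1     0     0     1     0     1     1     0     1     1     1     1     1     1     1     2     1     1
          6     1     0     0     1     0     1     2     0     1     2     1     2     3     1     2     4     2     3
          7     1     0     0     1     0     1     2     1     1     2     2     2     4     3     3     5     4     5

3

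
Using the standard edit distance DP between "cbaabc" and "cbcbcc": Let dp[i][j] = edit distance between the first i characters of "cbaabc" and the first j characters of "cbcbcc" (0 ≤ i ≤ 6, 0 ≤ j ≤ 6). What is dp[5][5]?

   ''  c  b  c  b  c  c
''  0  1  2  3  4  5  6
 c  1  0  1  2  3  4  5
 b  2  1  0  1  2  3  4
 a  3  2  1  1  2  3  4
 a  4  3  2  2  2  3  4
 b  5  4  3  3  2  3  4
 c  6  5  4  3  3  2  3

3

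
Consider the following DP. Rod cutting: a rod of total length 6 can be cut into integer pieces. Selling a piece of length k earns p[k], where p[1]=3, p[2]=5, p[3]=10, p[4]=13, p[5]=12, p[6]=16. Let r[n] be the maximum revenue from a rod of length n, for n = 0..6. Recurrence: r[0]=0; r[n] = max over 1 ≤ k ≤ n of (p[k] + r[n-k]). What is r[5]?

16

   n    0    1    2    3    4    5    6
r[n]    0    3    6   10   13   16   20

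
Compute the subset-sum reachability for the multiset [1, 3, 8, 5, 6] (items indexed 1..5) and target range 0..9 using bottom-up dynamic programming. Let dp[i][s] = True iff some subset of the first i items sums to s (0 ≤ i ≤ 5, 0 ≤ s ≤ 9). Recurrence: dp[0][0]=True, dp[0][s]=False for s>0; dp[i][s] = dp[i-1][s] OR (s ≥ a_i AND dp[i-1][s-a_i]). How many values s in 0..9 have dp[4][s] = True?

8

i\s   0   1   2   3   4   5   6   7   8   9
  0   T   F   F   F   F   F   F   F   F   F
  1   T   T   F   F   F   F   F   F   F   F
  2   T   T   F   T   T   F   F   F   F   F
  3   T   T   F   T   T   F   F   F   T   T
  4   T   T   F   T   T   T   T   F   T   T
  5   T   T   F   T   T   T   T   T   T   T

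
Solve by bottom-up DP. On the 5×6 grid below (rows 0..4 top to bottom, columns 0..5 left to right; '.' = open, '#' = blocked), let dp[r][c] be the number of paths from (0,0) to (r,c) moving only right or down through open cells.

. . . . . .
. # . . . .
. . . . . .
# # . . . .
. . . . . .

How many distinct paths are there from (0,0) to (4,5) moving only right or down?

r\c   0   1   2   3   4   5
  0   1   1   1   1   1   1
  1   1   0   1   2   3   4
  2   1   1   2   4   7  11
  3   0   0   2   6  13  24
  4   0   0   2   8  21  45

45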